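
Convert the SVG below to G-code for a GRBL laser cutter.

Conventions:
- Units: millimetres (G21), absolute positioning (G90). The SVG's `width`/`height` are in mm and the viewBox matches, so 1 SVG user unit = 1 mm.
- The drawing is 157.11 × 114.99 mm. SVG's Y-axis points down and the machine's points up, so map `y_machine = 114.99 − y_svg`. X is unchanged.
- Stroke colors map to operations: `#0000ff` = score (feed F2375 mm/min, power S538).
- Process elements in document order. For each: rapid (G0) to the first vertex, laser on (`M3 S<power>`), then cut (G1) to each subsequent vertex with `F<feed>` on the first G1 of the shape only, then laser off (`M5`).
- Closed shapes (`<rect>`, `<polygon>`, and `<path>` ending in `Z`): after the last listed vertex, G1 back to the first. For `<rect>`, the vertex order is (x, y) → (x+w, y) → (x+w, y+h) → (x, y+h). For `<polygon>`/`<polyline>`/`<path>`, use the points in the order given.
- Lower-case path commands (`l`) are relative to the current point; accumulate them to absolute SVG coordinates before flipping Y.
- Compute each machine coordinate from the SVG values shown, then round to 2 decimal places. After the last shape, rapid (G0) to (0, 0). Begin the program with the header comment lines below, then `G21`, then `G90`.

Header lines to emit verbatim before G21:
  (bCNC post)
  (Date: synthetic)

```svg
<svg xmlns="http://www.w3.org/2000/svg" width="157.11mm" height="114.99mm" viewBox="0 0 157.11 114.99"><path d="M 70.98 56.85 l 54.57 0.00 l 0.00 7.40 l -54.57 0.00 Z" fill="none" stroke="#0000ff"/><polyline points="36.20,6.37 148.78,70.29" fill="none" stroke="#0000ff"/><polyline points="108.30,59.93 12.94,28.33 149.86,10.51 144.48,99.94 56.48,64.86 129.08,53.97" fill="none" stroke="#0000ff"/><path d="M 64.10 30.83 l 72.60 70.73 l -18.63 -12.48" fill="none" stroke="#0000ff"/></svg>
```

1 u = 1 mm; y_m = 114.99 − y.

[1] `<path>` rectangle, #0000ff→score S538 F2375: (70.98,58.14) → (125.55,58.14) → (125.55,50.74) → (70.98,50.74) → (70.98,58.14) (closed)

[2] `<polyline>` line segment, #0000ff→score S538 F2375: (36.20,108.62) → (148.78,44.70)

[3] `<polyline>` open polyline, #0000ff→score S538 F2375: (108.30,55.06) → (12.94,86.66) → (149.86,104.48) → (144.48,15.05) → (56.48,50.13) → (129.08,61.02)

[4] `<path>` open polyline, #0000ff→score S538 F2375: (64.10,84.16) → (136.70,13.43) → (118.07,25.91)

(bCNC post)
(Date: synthetic)
G21
G90
G0 X70.98 Y58.14
M3 S538
G1 X125.55 Y58.14 F2375
G1 X125.55 Y50.74
G1 X70.98 Y50.74
G1 X70.98 Y58.14
M5
G0 X36.20 Y108.62
M3 S538
G1 X148.78 Y44.70 F2375
M5
G0 X108.30 Y55.06
M3 S538
G1 X12.94 Y86.66 F2375
G1 X149.86 Y104.48
G1 X144.48 Y15.05
G1 X56.48 Y50.13
G1 X129.08 Y61.02
M5
G0 X64.10 Y84.16
M3 S538
G1 X136.70 Y13.43 F2375
G1 X118.07 Y25.91
M5
G0 X0.00 Y0.00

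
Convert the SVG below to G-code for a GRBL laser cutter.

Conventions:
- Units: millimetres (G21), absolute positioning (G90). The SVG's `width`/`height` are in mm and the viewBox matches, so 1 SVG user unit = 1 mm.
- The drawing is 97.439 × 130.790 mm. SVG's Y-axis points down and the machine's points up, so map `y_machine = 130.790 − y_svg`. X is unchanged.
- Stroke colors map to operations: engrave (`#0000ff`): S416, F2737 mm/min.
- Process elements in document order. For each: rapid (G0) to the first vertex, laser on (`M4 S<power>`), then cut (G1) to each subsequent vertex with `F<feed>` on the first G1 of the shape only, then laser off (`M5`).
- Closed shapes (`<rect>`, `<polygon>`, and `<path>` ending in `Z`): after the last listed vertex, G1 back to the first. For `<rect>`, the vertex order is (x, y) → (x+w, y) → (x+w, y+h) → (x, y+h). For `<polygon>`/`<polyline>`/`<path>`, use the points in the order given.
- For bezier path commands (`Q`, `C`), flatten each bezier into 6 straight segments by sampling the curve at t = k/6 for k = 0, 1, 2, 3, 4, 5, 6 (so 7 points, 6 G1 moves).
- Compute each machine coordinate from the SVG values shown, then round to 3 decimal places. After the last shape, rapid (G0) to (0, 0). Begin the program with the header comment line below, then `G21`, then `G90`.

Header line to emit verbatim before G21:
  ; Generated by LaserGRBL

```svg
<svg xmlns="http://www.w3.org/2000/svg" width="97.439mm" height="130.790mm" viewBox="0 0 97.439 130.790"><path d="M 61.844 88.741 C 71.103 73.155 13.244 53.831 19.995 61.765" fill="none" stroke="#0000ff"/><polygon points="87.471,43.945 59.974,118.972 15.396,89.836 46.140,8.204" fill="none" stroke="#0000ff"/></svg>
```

; Generated by LaserGRBL
G21
G90
G0 X61.844 Y42.049
M4 S416
G1 X61.490 Y50.010 F2737
G1 X53.609 Y57.733
G1 X41.860 Y64.357
G1 X29.902 Y69.021
G1 X21.394 Y70.864
G1 X19.995 Y69.025
M5
G0 X87.471 Y86.845
M4 S416
G1 X59.974 Y11.818 F2737
G1 X15.396 Y40.954
G1 X46.140 Y122.586
G1 X87.471 Y86.845
M5
G0 X0.000 Y0.000

1 u = 1 mm; y_m = 130.790 − y.

[1] `<path>` cubic bezier, #0000ff→engrave S416 F2737: (61.844,42.049) → (61.490,50.010) → (53.609,57.733) → (41.860,64.357) → (29.902,69.021) → (21.394,70.864) → (19.995,69.025)

[2] `<polygon>` closed polygon, #0000ff→engrave S416 F2737: (87.471,86.845) → (59.974,11.818) → (15.396,40.954) → (46.140,122.586) → (87.471,86.845) (closed)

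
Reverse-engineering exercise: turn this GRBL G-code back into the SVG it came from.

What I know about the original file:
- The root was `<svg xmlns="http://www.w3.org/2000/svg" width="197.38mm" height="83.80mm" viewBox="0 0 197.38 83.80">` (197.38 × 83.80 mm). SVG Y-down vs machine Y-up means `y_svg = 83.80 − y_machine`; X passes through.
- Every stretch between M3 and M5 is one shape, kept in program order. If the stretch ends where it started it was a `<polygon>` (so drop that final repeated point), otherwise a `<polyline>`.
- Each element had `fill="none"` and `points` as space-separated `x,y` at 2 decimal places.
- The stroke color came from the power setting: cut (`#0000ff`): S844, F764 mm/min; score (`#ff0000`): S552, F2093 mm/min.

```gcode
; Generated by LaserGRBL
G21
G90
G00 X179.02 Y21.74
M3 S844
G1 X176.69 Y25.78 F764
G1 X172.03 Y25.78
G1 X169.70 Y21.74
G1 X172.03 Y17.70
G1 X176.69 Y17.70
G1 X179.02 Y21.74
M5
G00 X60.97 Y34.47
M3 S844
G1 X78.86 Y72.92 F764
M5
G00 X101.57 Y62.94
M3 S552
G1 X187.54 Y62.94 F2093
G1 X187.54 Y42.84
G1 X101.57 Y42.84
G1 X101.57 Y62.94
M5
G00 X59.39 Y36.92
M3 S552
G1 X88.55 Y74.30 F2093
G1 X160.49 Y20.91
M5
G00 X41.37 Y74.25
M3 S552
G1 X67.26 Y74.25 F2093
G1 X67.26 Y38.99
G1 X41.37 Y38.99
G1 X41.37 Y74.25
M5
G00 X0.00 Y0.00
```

y_svg = 83.80 − y_m.

[1] S844→`#0000ff` (cut); closed run; points: 179.02,62.06 176.69,58.02 172.03,58.02 169.70,62.06 172.03,66.10 176.69,66.10

[2] S844→`#0000ff` (cut); open run; points: 60.97,49.33 78.86,10.88

[3] S552→`#ff0000` (score); closed run; points: 101.57,20.86 187.54,20.86 187.54,40.96 101.57,40.96

[4] S552→`#ff0000` (score); open run; points: 59.39,46.88 88.55,9.50 160.49,62.89

[5] S552→`#ff0000` (score); closed run; points: 41.37,9.55 67.26,9.55 67.26,44.81 41.37,44.81

<svg xmlns="http://www.w3.org/2000/svg" width="197.38mm" height="83.80mm" viewBox="0 0 197.38 83.80">
  <polygon points="179.02,62.06 176.69,58.02 172.03,58.02 169.70,62.06 172.03,66.10 176.69,66.10" fill="none" stroke="#0000ff"/>
  <polyline points="60.97,49.33 78.86,10.88" fill="none" stroke="#0000ff"/>
  <polygon points="101.57,20.86 187.54,20.86 187.54,40.96 101.57,40.96" fill="none" stroke="#ff0000"/>
  <polyline points="59.39,46.88 88.55,9.50 160.49,62.89" fill="none" stroke="#ff0000"/>
  <polygon points="41.37,9.55 67.26,9.55 67.26,44.81 41.37,44.81" fill="none" stroke="#ff0000"/>
</svg>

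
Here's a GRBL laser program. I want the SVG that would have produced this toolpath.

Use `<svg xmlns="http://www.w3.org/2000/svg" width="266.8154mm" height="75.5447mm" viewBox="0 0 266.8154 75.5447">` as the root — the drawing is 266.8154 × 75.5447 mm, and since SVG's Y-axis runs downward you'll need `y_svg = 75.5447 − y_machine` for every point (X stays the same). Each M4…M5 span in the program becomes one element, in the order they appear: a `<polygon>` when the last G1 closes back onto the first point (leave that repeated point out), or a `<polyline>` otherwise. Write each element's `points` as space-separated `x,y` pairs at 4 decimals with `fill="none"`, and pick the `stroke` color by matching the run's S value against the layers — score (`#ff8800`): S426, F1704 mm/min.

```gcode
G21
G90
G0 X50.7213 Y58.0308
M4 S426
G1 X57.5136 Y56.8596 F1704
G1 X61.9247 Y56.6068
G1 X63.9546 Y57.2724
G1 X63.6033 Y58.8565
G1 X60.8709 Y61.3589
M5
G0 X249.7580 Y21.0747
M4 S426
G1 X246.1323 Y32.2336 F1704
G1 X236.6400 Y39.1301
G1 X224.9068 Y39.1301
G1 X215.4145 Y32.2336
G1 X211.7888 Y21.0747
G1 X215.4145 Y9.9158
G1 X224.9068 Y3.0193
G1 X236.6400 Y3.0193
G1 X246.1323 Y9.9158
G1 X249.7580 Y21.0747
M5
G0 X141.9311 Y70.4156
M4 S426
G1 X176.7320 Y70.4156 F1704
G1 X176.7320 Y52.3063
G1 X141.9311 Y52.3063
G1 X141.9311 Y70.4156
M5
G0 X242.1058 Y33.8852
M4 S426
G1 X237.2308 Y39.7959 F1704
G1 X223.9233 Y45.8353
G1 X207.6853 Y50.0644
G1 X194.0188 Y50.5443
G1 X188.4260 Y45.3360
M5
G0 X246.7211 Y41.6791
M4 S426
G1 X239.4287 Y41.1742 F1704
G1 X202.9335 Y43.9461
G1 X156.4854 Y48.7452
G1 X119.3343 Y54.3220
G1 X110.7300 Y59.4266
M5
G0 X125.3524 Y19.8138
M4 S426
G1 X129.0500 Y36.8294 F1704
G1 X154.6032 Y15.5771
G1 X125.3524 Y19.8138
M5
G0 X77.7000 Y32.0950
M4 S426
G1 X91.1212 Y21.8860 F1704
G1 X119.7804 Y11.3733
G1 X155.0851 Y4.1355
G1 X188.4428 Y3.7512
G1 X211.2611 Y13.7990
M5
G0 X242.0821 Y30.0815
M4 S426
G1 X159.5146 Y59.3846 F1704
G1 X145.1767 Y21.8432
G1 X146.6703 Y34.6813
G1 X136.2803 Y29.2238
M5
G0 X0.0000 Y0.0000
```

Each laser-on run becomes one SVG element. Flip Y back into SVG space with y_svg = 75.5447 − y_machine. Every run uses S426, so all elements get stroke `#ff8800` (score).

Run 1: The run is open, so emit a `<polyline>` with points (Y-flipped): 50.7213,17.5139 57.5136,18.6851 61.9247,18.9379 63.9546,18.2723 63.6033,16.6882 60.8709,14.1858.

Run 2: The run returns to its start, so emit a `<polygon>` with points (Y-flipped): 249.7580,54.4700 246.1323,43.3111 236.6400,36.4146 224.9068,36.4146 215.4145,43.3111 211.7888,54.4700 215.4145,65.6289 224.9068,72.5254 236.6400,72.5254 246.1323,65.6289.

Run 3: The run returns to its start, so emit a `<polygon>` with points (Y-flipped): 141.9311,5.1291 176.7320,5.1291 176.7320,23.2384 141.9311,23.2384.

Run 4: The run is open, so emit a `<polyline>` with points (Y-flipped): 242.1058,41.6595 237.2308,35.7488 223.9233,29.7094 207.6853,25.4803 194.0188,25.0004 188.4260,30.2087.

Run 5: The run is open, so emit a `<polyline>` with points (Y-flipped): 246.7211,33.8656 239.4287,34.3705 202.9335,31.5986 156.4854,26.7995 119.3343,21.2227 110.7300,16.1181.

Run 6: The run returns to its start, so emit a `<polygon>` with points (Y-flipped): 125.3524,55.7309 129.0500,38.7153 154.6032,59.9676.

Run 7: The run is open, so emit a `<polyline>` with points (Y-flipped): 77.7000,43.4497 91.1212,53.6587 119.7804,64.1714 155.0851,71.4092 188.4428,71.7935 211.2611,61.7457.

Run 8: The run is open, so emit a `<polyline>` with points (Y-flipped): 242.0821,45.4632 159.5146,16.1601 145.1767,53.7015 146.6703,40.8634 136.2803,46.3209.

<svg xmlns="http://www.w3.org/2000/svg" width="266.8154mm" height="75.5447mm" viewBox="0 0 266.8154 75.5447">
  <polyline points="50.7213,17.5139 57.5136,18.6851 61.9247,18.9379 63.9546,18.2723 63.6033,16.6882 60.8709,14.1858" fill="none" stroke="#ff8800"/>
  <polygon points="249.7580,54.4700 246.1323,43.3111 236.6400,36.4146 224.9068,36.4146 215.4145,43.3111 211.7888,54.4700 215.4145,65.6289 224.9068,72.5254 236.6400,72.5254 246.1323,65.6289" fill="none" stroke="#ff8800"/>
  <polygon points="141.9311,5.1291 176.7320,5.1291 176.7320,23.2384 141.9311,23.2384" fill="none" stroke="#ff8800"/>
  <polyline points="242.1058,41.6595 237.2308,35.7488 223.9233,29.7094 207.6853,25.4803 194.0188,25.0004 188.4260,30.2087" fill="none" stroke="#ff8800"/>
  <polyline points="246.7211,33.8656 239.4287,34.3705 202.9335,31.5986 156.4854,26.7995 119.3343,21.2227 110.7300,16.1181" fill="none" stroke="#ff8800"/>
  <polygon points="125.3524,55.7309 129.0500,38.7153 154.6032,59.9676" fill="none" stroke="#ff8800"/>
  <polyline points="77.7000,43.4497 91.1212,53.6587 119.7804,64.1714 155.0851,71.4092 188.4428,71.7935 211.2611,61.7457" fill="none" stroke="#ff8800"/>
  <polyline points="242.0821,45.4632 159.5146,16.1601 145.1767,53.7015 146.6703,40.8634 136.2803,46.3209" fill="none" stroke="#ff8800"/>
</svg>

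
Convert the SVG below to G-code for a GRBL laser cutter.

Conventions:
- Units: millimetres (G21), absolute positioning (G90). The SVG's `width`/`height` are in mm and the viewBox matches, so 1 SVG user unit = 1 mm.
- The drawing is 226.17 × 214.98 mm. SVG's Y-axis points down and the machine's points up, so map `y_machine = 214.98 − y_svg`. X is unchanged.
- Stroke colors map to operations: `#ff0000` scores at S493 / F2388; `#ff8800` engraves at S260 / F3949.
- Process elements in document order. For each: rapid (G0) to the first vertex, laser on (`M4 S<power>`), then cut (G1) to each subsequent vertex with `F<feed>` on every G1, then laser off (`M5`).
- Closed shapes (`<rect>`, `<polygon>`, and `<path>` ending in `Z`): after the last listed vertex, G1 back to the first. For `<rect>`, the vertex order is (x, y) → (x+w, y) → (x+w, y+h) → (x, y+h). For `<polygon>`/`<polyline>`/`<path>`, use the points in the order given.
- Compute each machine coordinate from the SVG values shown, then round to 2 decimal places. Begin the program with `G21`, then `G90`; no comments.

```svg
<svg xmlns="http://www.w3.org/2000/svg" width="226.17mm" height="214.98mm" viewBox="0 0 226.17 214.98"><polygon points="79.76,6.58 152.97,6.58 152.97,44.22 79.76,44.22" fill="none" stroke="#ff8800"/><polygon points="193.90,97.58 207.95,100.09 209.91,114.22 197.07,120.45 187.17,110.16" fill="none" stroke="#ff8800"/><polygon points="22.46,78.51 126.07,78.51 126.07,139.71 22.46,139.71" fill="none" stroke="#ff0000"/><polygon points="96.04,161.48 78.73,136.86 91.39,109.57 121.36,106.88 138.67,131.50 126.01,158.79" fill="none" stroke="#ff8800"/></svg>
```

G21
G90
G0 X79.76 Y208.40
M4 S260
G1 X152.97 Y208.40 F3949
G1 X152.97 Y170.76 F3949
G1 X79.76 Y170.76 F3949
G1 X79.76 Y208.40 F3949
M5
G0 X193.90 Y117.40
M4 S260
G1 X207.95 Y114.89 F3949
G1 X209.91 Y100.76 F3949
G1 X197.07 Y94.53 F3949
G1 X187.17 Y104.82 F3949
G1 X193.90 Y117.40 F3949
M5
G0 X22.46 Y136.47
M4 S493
G1 X126.07 Y136.47 F2388
G1 X126.07 Y75.27 F2388
G1 X22.46 Y75.27 F2388
G1 X22.46 Y136.47 F2388
M5
G0 X96.04 Y53.50
M4 S260
G1 X78.73 Y78.12 F3949
G1 X91.39 Y105.41 F3949
G1 X121.36 Y108.10 F3949
G1 X138.67 Y83.48 F3949
G1 X126.01 Y56.19 F3949
G1 X96.04 Y53.50 F3949
M5

Since the viewBox matches the mm dimensions, user units are millimetres directly. The only transform is the Y-flip y_m = 214.98 − y_svg.

Shape 1 is a rectangle drawn with `<polygon>`. Its stroke #ff8800 means engrave at S260, F3949. After flipping Y the toolpath is (79.76,208.40) → (152.97,208.40) → (152.97,170.76) → (79.76,170.76) → (79.76,208.40), returning to the start.

Shape 2 is a regular polygon drawn with `<polygon>`. Its stroke #ff8800 means engrave at S260, F3949. After flipping Y the toolpath is (193.90,117.40) → (207.95,114.89) → (209.91,100.76) → (197.07,94.53) → (187.17,104.82) → (193.90,117.40), returning to the start.

Shape 3 is a rectangle drawn with `<polygon>`. Its stroke #ff0000 means score at S493, F2388. After flipping Y the toolpath is (22.46,136.47) → (126.07,136.47) → (126.07,75.27) → (22.46,75.27) → (22.46,136.47), returning to the start.

Shape 4 is a regular polygon drawn with `<polygon>`. Its stroke #ff8800 means engrave at S260, F3949. After flipping Y the toolpath is (96.04,53.50) → (78.73,78.12) → (91.39,105.41) → (121.36,108.10) → (138.67,83.48) → (126.01,56.19) → (96.04,53.50), returning to the start.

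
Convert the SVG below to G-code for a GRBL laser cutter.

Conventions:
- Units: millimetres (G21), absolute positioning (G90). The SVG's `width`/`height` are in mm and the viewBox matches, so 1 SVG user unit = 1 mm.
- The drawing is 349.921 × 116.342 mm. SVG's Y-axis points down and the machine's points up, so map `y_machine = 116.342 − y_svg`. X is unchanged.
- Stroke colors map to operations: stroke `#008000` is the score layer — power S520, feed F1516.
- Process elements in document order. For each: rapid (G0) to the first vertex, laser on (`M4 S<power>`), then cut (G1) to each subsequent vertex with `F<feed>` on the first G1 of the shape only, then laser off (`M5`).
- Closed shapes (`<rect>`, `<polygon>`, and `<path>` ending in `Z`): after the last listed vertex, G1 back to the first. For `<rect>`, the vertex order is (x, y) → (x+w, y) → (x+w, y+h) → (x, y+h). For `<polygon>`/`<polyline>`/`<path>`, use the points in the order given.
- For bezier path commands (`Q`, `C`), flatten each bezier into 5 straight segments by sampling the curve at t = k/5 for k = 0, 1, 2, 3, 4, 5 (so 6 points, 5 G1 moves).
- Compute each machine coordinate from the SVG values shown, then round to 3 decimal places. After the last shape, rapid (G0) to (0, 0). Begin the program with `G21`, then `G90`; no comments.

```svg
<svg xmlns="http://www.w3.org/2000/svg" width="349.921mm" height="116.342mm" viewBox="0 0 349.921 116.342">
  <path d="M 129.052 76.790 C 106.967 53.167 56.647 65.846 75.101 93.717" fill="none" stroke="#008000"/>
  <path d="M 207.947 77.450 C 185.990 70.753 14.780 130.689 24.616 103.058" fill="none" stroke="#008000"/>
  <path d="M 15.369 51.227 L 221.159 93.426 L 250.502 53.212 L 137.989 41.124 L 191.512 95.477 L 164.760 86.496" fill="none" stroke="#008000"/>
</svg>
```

Since the viewBox matches the mm dimensions, user units are millimetres directly. The only transform is the Y-flip y_m = 116.342 − y_svg.

Shape 1 is a cubic bezier drawn with `<path>`. Its stroke #008000 means score at S520, F1516. After flipping Y the toolpath is (129.052,39.552) → (113.189,49.538) → (95.206,51.826) → (79.759,47.427) → (71.505,37.356) → (75.101,22.625).

Shape 2 is a cubic bezier drawn with `<path>`. Its stroke #008000 means score at S520, F1516. After flipping Y the toolpath is (207.947,38.892) → (179.505,36.148) → (131.096,24.813) → (78.576,12.290) → (37.798,5.980) → (24.616,13.284).

Shape 3 is a open polyline drawn with `<path>`. Its stroke #008000 means score at S520, F1516. After flipping Y the toolpath is (15.369,65.115) → (221.159,22.916) → (250.502,63.130) → (137.989,75.218) → (191.512,20.865) → (164.760,29.846).

G21
G90
G0 X129.052 Y39.552
M4 S520
G1 X113.189 Y49.538 F1516
G1 X95.206 Y51.826
G1 X79.759 Y47.427
G1 X71.505 Y37.356
G1 X75.101 Y22.625
M5
G0 X207.947 Y38.892
M4 S520
G1 X179.505 Y36.148 F1516
G1 X131.096 Y24.813
G1 X78.576 Y12.290
G1 X37.798 Y5.980
G1 X24.616 Y13.284
M5
G0 X15.369 Y65.115
M4 S520
G1 X221.159 Y22.916 F1516
G1 X250.502 Y63.130
G1 X137.989 Y75.218
G1 X191.512 Y20.865
G1 X164.760 Y29.846
M5
G0 X0.000 Y0.000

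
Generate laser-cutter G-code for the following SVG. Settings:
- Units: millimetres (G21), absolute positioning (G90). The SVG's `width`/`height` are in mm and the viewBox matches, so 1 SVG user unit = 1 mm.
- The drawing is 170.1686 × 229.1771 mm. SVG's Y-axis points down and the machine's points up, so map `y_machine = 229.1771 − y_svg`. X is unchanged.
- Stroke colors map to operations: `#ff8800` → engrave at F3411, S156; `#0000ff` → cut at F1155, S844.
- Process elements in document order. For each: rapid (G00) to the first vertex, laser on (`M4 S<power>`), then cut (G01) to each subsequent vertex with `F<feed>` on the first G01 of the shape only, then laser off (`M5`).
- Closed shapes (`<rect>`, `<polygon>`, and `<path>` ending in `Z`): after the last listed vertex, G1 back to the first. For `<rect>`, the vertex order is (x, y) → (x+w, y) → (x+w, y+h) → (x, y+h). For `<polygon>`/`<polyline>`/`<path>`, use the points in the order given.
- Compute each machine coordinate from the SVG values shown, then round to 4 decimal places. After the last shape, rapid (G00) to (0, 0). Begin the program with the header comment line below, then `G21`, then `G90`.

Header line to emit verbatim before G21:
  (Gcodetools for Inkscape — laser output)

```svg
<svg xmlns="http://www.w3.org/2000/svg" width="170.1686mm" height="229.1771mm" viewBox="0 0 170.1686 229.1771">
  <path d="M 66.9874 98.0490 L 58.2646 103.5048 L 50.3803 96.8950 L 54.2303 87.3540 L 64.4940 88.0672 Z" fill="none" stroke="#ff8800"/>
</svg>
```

(Gcodetools for Inkscape — laser output)
G21
G90
G00 X66.9874 Y131.1281
M4 S156
G01 X58.2646 Y125.6723 F3411
G01 X50.3803 Y132.2821
G01 X54.2303 Y141.8231
G01 X64.4940 Y141.1099
G01 X66.9874 Y131.1281
M5
G00 X0.0000 Y0.0000

Since the viewBox matches the mm dimensions, user units are millimetres directly. The only transform is the Y-flip y_m = 229.1771 − y_svg.

Shape 1 is a regular polygon drawn with `<path>`. Its stroke #ff8800 means engrave at S156, F3411. After flipping Y the toolpath is (66.9874,131.1281) → (58.2646,125.6723) → (50.3803,132.2821) → (54.2303,141.8231) → (64.4940,141.1099) → (66.9874,131.1281), returning to the start.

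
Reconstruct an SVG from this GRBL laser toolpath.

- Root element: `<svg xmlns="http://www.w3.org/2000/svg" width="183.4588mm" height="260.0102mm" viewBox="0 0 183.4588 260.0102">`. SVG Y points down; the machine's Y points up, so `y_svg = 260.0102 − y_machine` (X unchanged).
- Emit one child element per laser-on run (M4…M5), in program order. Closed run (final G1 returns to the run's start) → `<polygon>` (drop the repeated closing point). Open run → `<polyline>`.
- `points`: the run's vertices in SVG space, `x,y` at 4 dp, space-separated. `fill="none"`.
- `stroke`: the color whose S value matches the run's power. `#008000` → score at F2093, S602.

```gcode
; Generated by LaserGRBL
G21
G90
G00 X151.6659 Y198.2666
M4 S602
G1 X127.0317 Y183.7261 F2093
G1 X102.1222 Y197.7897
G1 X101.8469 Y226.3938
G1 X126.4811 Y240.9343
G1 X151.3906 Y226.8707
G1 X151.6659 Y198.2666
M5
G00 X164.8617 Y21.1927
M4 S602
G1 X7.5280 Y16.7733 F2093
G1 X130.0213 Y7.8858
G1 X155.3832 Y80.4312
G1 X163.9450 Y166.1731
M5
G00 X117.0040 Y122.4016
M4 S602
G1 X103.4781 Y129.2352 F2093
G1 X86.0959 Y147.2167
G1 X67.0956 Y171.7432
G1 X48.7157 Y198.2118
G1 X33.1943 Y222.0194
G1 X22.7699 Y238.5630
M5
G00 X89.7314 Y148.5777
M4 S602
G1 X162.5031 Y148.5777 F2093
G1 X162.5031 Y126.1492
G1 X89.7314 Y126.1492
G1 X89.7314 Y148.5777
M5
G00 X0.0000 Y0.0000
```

Machine Y-up, SVG Y-down with viewBox height 260.0102, so y_svg = 260.0102 − y_machine; X carries over. Every run uses S602, so all elements get stroke `#008000` (score).

Run 1: The run returns to its start, so emit a `<polygon>` with points (Y-flipped): 151.6659,61.7436 127.0317,76.2841 102.1222,62.2205 101.8469,33.6164 126.4811,19.0759 151.3906,33.1395.

Run 2: The run is open, so emit a `<polyline>` with points (Y-flipped): 164.8617,238.8175 7.5280,243.2369 130.0213,252.1244 155.3832,179.5790 163.9450,93.8371.

Run 3: The run is open, so emit a `<polyline>` with points (Y-flipped): 117.0040,137.6086 103.4781,130.7750 86.0959,112.7935 67.0956,88.2670 48.7157,61.7984 33.1943,37.9908 22.7699,21.4472.

Run 4: The run returns to its start, so emit a `<polygon>` with points (Y-flipped): 89.7314,111.4325 162.5031,111.4325 162.5031,133.8610 89.7314,133.8610.

<svg xmlns="http://www.w3.org/2000/svg" width="183.4588mm" height="260.0102mm" viewBox="0 0 183.4588 260.0102">
  <polygon points="151.6659,61.7436 127.0317,76.2841 102.1222,62.2205 101.8469,33.6164 126.4811,19.0759 151.3906,33.1395" fill="none" stroke="#008000"/>
  <polyline points="164.8617,238.8175 7.5280,243.2369 130.0213,252.1244 155.3832,179.5790 163.9450,93.8371" fill="none" stroke="#008000"/>
  <polyline points="117.0040,137.6086 103.4781,130.7750 86.0959,112.7935 67.0956,88.2670 48.7157,61.7984 33.1943,37.9908 22.7699,21.4472" fill="none" stroke="#008000"/>
  <polygon points="89.7314,111.4325 162.5031,111.4325 162.5031,133.8610 89.7314,133.8610" fill="none" stroke="#008000"/>
</svg>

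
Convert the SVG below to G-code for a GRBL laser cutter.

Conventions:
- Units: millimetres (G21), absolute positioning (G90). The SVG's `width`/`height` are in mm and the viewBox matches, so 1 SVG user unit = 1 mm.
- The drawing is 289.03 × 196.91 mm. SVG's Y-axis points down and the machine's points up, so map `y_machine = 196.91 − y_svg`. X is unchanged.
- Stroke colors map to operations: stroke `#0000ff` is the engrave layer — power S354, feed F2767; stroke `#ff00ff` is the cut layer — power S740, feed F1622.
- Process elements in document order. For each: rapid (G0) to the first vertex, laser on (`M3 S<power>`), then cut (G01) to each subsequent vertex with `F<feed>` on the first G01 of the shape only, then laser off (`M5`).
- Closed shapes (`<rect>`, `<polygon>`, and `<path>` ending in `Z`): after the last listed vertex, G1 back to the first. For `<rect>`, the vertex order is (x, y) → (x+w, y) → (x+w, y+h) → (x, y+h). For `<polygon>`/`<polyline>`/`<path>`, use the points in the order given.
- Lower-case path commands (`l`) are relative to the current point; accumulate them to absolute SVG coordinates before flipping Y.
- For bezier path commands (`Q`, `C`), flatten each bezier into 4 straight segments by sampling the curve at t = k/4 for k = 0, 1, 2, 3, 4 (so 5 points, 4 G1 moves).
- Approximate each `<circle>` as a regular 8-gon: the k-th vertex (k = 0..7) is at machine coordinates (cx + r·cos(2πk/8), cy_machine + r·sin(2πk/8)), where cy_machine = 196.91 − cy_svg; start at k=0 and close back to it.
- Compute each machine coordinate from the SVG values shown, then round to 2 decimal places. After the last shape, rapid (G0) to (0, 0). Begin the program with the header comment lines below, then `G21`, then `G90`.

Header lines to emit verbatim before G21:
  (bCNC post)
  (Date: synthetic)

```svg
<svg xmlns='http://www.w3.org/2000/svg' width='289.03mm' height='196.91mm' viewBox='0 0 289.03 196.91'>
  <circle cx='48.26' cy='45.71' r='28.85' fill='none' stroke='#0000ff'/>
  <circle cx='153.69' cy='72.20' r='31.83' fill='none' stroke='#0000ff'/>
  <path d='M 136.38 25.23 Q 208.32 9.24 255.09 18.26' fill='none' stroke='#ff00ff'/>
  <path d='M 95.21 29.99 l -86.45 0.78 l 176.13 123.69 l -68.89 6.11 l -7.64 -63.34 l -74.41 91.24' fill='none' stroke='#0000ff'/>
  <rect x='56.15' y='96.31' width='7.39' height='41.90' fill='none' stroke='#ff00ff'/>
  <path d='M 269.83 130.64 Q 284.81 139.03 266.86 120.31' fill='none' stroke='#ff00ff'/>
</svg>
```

viewBox `0 0 289.03 196.91` with mm width/height → 1 unit = 1 mm. Flip: y_m = 196.91 − y_svg.

**Shape 1** — `<circle>` circle, stroke `#0000ff` → engrave (S354, F2767). Machine vertices: (77.11,151.20) → (68.66,171.60) → (48.26,180.05) → (27.86,171.60) → (19.41,151.20) → (27.86,130.80) → (48.26,122.35) → (68.66,130.80) → (77.11,151.20). Closed: final G1 returns to the first vertex.

**Shape 2** — `<circle>` circle, stroke `#0000ff` → engrave (S354, F2767). Machine vertices: (185.52,124.71) → (176.20,147.22) → (153.69,156.54) → (131.18,147.22) → (121.86,124.71) → (131.18,102.20) → (153.69,92.88) → (176.20,102.20) → (185.52,124.71). Closed: final G1 returns to the first vertex.

**Shape 3** — `<path>` quadratic bezier, stroke `#ff00ff` → cut (S740, F1622). Control points (SVG): P0=(136.38,25.23), P1=(208.32,9.24), P2=(255.09,18.26); sampled at t=k/4. Machine vertices: (136.38,171.68) → (170.78,178.11) → (202.03,181.42) → (230.13,181.60) → (255.09,178.65). Open path.

**Shape 4** — `<path>` open polyline, stroke `#0000ff` → engrave (S354, F2767). Machine vertices: (95.21,166.92) → (8.76,166.14) → (184.89,42.45) → (116.00,36.34) → (108.36,99.68) → (33.95,8.44). Open path.

**Shape 5** — `<rect>` rectangle, stroke `#ff00ff` → cut (S740, F1622). Machine vertices: (56.15,100.60) → (63.54,100.60) → (63.54,58.70) → (56.15,58.70) → (56.15,100.60). Closed: final G1 returns to the first vertex.

**Shape 6** — `<path>` quadratic bezier, stroke `#ff00ff` → cut (S740, F1622). Control points (SVG): P0=(269.83,130.64), P1=(284.81,139.03), P2=(266.86,120.31); sampled at t=k/4. Machine vertices: (269.83,66.27) → (275.26,63.77) → (276.58,64.66) → (273.78,68.93) → (266.86,76.60). Open path.

(bCNC post)
(Date: synthetic)
G21
G90
G0 X77.11 Y151.20
M3 S354
G01 X68.66 Y171.60 F2767
G01 X48.26 Y180.05
G01 X27.86 Y171.60
G01 X19.41 Y151.20
G01 X27.86 Y130.80
G01 X48.26 Y122.35
G01 X68.66 Y130.80
G01 X77.11 Y151.20
M5
G0 X185.52 Y124.71
M3 S354
G01 X176.20 Y147.22 F2767
G01 X153.69 Y156.54
G01 X131.18 Y147.22
G01 X121.86 Y124.71
G01 X131.18 Y102.20
G01 X153.69 Y92.88
G01 X176.20 Y102.20
G01 X185.52 Y124.71
M5
G0 X136.38 Y171.68
M3 S740
G01 X170.78 Y178.11 F1622
G01 X202.03 Y181.42
G01 X230.13 Y181.60
G01 X255.09 Y178.65
M5
G0 X95.21 Y166.92
M3 S354
G01 X8.76 Y166.14 F2767
G01 X184.89 Y42.45
G01 X116.00 Y36.34
G01 X108.36 Y99.68
G01 X33.95 Y8.44
M5
G0 X56.15 Y100.60
M3 S740
G01 X63.54 Y100.60 F1622
G01 X63.54 Y58.70
G01 X56.15 Y58.70
G01 X56.15 Y100.60
M5
G0 X269.83 Y66.27
M3 S740
G01 X275.26 Y63.77 F1622
G01 X276.58 Y64.66
G01 X273.78 Y68.93
G01 X266.86 Y76.60
M5
G0 X0.00 Y0.00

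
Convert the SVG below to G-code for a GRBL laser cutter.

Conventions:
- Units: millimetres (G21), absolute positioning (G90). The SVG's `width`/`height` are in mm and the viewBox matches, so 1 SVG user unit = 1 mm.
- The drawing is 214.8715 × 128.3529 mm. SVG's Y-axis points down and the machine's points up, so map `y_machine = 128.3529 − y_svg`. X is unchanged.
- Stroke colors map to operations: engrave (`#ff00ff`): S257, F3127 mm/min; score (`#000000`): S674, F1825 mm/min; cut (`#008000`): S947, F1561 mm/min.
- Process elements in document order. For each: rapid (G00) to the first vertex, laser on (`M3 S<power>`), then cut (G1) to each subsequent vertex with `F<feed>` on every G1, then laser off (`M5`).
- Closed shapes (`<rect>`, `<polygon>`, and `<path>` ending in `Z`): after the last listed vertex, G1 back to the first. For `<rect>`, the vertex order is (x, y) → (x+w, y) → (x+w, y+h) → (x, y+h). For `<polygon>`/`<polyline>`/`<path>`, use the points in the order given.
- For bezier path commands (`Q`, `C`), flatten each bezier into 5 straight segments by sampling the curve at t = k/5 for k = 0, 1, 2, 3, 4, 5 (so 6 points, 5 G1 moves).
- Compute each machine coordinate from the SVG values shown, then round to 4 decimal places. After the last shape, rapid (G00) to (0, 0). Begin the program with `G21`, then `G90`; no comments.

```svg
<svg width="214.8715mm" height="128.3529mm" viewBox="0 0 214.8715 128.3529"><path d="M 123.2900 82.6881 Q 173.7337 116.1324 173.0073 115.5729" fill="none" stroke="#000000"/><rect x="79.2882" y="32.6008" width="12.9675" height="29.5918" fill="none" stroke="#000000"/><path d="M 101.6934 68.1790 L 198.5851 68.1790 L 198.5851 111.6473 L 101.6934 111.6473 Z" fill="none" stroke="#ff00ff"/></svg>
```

G21
G90
G00 X123.2900 Y45.6648
M3 S674
G1 X141.4207 Y33.6472 F1825
G1 X155.4577 Y24.3500 F1825
G1 X165.4012 Y17.7730 F1825
G1 X171.2511 Y13.9164 F1825
G1 X173.0073 Y12.7800 F1825
M5
G00 X79.2882 Y95.7521
M3 S674
G1 X92.2557 Y95.7521 F1825
G1 X92.2557 Y66.1603 F1825
G1 X79.2882 Y66.1603 F1825
G1 X79.2882 Y95.7521 F1825
M5
G00 X101.6934 Y60.1739
M3 S257
G1 X198.5851 Y60.1739 F3127
G1 X198.5851 Y16.7056 F3127
G1 X101.6934 Y16.7056 F3127
G1 X101.6934 Y60.1739 F3127
M5
G00 X0.0000 Y0.0000

viewBox `0 0 214.8715 128.3529` with mm width/height → 1 unit = 1 mm. Flip: y_m = 128.3529 − y_svg.

**Shape 1** — `<path>` quadratic bezier, stroke `#000000` → score (S674, F1825). Control points (SVG): P0=(123.2900,82.6881), P1=(173.7337,116.1324), P2=(173.0073,115.5729); sampled at t=k/5. Machine vertices: (123.2900,45.6648) → (141.4207,33.6472) → (155.4577,24.3500) → (165.4012,17.7730) → (171.2511,13.9164) → (173.0073,12.7800). Open path.

**Shape 2** — `<rect>` rectangle, stroke `#000000` → score (S674, F1825). Machine vertices: (79.2882,95.7521) → (92.2557,95.7521) → (92.2557,66.1603) → (79.2882,66.1603) → (79.2882,95.7521). Closed: final G1 returns to the first vertex.

**Shape 3** — `<path>` rectangle, stroke `#ff00ff` → engrave (S257, F3127). Machine vertices: (101.6934,60.1739) → (198.5851,60.1739) → (198.5851,16.7056) → (101.6934,16.7056) → (101.6934,60.1739). Closed: final G1 returns to the first vertex.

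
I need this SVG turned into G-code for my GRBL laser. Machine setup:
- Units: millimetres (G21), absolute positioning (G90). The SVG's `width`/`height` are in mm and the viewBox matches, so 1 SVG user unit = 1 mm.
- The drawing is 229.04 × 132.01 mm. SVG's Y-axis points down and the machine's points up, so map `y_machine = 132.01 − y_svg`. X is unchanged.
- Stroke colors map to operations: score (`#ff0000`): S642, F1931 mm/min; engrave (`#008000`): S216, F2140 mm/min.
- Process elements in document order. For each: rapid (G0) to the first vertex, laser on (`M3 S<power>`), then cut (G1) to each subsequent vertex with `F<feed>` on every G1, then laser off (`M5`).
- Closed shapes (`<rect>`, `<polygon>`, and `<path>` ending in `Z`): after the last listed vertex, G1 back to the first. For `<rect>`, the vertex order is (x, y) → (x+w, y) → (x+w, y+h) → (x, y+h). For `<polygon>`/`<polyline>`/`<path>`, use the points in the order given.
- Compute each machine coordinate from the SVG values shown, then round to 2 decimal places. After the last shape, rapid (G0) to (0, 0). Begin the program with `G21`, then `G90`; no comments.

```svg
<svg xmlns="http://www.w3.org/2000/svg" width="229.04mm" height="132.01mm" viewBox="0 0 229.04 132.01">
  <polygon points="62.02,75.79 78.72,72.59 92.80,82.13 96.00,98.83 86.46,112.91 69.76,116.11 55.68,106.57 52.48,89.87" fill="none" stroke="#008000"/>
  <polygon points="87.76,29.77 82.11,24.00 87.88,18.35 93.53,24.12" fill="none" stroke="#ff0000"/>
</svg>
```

G21
G90
G0 X62.02 Y56.22
M3 S216
G1 X78.72 Y59.42 F2140
G1 X92.80 Y49.88 F2140
G1 X96.00 Y33.18 F2140
G1 X86.46 Y19.10 F2140
G1 X69.76 Y15.90 F2140
G1 X55.68 Y25.44 F2140
G1 X52.48 Y42.14 F2140
G1 X62.02 Y56.22 F2140
M5
G0 X87.76 Y102.24
M3 S642
G1 X82.11 Y108.01 F1931
G1 X87.88 Y113.66 F1931
G1 X93.53 Y107.89 F1931
G1 X87.76 Y102.24 F1931
M5
G0 X0.00 Y0.00

Since the viewBox matches the mm dimensions, user units are millimetres directly. The only transform is the Y-flip y_m = 132.01 − y_svg.

Shape 1 is a regular polygon drawn with `<polygon>`. Its stroke #008000 means engrave at S216, F2140. After flipping Y the toolpath is (62.02,56.22) → (78.72,59.42) → (92.80,49.88) → (96.00,33.18) → (86.46,19.10) → (69.76,15.90) → (55.68,25.44) → (52.48,42.14) → (62.02,56.22), returning to the start.

Shape 2 is a regular polygon drawn with `<polygon>`. Its stroke #ff0000 means score at S642, F1931. After flipping Y the toolpath is (87.76,102.24) → (82.11,108.01) → (87.88,113.66) → (93.53,107.89) → (87.76,102.24), returning to the start.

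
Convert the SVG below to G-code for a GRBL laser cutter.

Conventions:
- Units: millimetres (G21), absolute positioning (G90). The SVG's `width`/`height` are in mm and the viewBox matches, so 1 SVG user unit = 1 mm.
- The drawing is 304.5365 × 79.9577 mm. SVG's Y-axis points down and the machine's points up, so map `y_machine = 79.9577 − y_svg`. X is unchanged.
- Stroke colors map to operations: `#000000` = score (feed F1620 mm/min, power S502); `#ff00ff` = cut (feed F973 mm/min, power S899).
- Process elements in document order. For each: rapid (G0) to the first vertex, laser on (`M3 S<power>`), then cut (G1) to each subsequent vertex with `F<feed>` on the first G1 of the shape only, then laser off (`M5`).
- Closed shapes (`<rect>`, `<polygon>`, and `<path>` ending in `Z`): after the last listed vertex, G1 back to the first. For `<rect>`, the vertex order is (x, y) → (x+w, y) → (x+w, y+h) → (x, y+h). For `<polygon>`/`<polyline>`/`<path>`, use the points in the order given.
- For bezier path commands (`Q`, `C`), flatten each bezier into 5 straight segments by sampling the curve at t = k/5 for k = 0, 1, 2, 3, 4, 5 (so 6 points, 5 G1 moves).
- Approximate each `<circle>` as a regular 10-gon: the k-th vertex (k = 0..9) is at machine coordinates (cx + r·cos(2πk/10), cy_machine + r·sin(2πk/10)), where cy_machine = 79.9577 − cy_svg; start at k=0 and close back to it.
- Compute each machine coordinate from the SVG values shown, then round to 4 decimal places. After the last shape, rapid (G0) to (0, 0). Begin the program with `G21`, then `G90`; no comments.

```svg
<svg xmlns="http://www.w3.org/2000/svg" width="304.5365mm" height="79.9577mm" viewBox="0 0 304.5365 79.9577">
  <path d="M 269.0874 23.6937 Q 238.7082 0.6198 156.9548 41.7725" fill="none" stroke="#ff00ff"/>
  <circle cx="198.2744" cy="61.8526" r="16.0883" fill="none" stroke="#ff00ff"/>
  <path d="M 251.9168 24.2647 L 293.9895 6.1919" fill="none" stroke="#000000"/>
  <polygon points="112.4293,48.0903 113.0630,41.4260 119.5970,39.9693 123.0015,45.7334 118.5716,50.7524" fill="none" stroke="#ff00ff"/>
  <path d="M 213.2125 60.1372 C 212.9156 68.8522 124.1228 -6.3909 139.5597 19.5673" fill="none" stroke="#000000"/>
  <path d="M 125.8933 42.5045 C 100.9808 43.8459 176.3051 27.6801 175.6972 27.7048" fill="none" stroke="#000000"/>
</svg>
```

G21
G90
G0 X269.0874 Y56.2640
M3 S899
G1 X254.8808 Y62.9245 F973
G1 X236.5642 Y64.4469
G1 X214.1376 Y60.8311
G1 X187.6012 Y52.0772
G1 X156.9548 Y38.1852
M5
G0 X214.3627 Y18.1051
M3 S899
G1 X211.2901 Y27.5616 F973
G1 X203.2460 Y33.4060
G1 X193.3028 Y33.4060
G1 X185.2587 Y27.5616
G1 X182.1861 Y18.1051
G1 X185.2587 Y8.6486
G1 X193.3028 Y2.8042
G1 X203.2460 Y2.8042
G1 X211.2901 Y8.6486
G1 X214.3627 Y18.1051
M5
G0 X251.9168 Y55.6930
M3 S502
G1 X293.9895 Y73.7658 F1620
M5
G0 X112.4293 Y31.8674
M3 S899
G1 X113.0630 Y38.5317 F973
G1 X119.5970 Y39.9884
G1 X123.0015 Y34.2243
G1 X118.5716 Y29.2053
G1 X112.4293 Y31.8674
M5
G0 X213.2125 Y19.8205
M3 S502
G1 X203.9567 Y23.1852 F1620
G1 X182.7126 Y37.8122
G1 X158.7312 Y54.8138
G1 X141.2633 Y65.3024
G1 X139.5597 Y60.3904
M5
G0 X125.8933 Y37.4532
M3 S502
G1 X121.5649 Y38.4796 F1620
G1 X132.8371 Y42.0903
G1 X151.2540 Y46.6678
G1 X168.3594 Y50.5944
G1 X175.6972 Y52.2529
M5
G0 X0.0000 Y0.0000

viewBox `0 0 304.5365 79.9577` with mm width/height → 1 unit = 1 mm. Flip: y_m = 79.9577 − y_svg.

**Shape 1** — `<path>` quadratic bezier, stroke `#ff00ff` → cut (S899, F973). Control points (SVG): P0=(269.0874,23.6937), P1=(238.7082,0.6198), P2=(156.9548,41.7725); sampled at t=k/5. Machine vertices: (269.0874,56.2640) → (254.8808,62.9245) → (236.5642,64.4469) → (214.1376,60.8311) → (187.6012,52.0772) → (156.9548,38.1852). Open path.

**Shape 2** — `<circle>` circle, stroke `#ff00ff` → cut (S899, F973). Machine vertices: (214.3627,18.1051) → (211.2901,27.5616) → (203.2460,33.4060) → (193.3028,33.4060) → (185.2587,27.5616) → (182.1861,18.1051) → (185.2587,8.6486) → (193.3028,2.8042) → (203.2460,2.8042) → (211.2901,8.6486) → (214.3627,18.1051). Closed: final G1 returns to the first vertex.

**Shape 3** — `<path>` line segment, stroke `#000000` → score (S502, F1620). Machine vertices: (251.9168,55.6930) → (293.9895,73.7658). Open path.

**Shape 4** — `<polygon>` regular polygon, stroke `#ff00ff` → cut (S899, F973). Machine vertices: (112.4293,31.8674) → (113.0630,38.5317) → (119.5970,39.9884) → (123.0015,34.2243) → (118.5716,29.2053) → (112.4293,31.8674). Closed: final G1 returns to the first vertex.

**Shape 5** — `<path>` cubic bezier, stroke `#000000` → score (S502, F1620). Control points (SVG): P0=(213.2125,60.1372), P1=(212.9156,68.8522), P2=(124.1228,-6.3909), P3=(139.5597,19.5673); sampled at t=k/5. Machine vertices: (213.2125,19.8205) → (203.9567,23.1852) → (182.7126,37.8122) → (158.7312,54.8138) → (141.2633,65.3024) → (139.5597,60.3904). Open path.

**Shape 6** — `<path>` cubic bezier, stroke `#000000` → score (S502, F1620). Control points (SVG): P0=(125.8933,42.5045), P1=(100.9808,43.8459), P2=(176.3051,27.6801), P3=(175.6972,27.7048); sampled at t=k/5. Machine vertices: (125.8933,37.4532) → (121.5649,38.4796) → (132.8371,42.0903) → (151.2540,46.6678) → (168.3594,50.5944) → (175.6972,52.2529). Open path.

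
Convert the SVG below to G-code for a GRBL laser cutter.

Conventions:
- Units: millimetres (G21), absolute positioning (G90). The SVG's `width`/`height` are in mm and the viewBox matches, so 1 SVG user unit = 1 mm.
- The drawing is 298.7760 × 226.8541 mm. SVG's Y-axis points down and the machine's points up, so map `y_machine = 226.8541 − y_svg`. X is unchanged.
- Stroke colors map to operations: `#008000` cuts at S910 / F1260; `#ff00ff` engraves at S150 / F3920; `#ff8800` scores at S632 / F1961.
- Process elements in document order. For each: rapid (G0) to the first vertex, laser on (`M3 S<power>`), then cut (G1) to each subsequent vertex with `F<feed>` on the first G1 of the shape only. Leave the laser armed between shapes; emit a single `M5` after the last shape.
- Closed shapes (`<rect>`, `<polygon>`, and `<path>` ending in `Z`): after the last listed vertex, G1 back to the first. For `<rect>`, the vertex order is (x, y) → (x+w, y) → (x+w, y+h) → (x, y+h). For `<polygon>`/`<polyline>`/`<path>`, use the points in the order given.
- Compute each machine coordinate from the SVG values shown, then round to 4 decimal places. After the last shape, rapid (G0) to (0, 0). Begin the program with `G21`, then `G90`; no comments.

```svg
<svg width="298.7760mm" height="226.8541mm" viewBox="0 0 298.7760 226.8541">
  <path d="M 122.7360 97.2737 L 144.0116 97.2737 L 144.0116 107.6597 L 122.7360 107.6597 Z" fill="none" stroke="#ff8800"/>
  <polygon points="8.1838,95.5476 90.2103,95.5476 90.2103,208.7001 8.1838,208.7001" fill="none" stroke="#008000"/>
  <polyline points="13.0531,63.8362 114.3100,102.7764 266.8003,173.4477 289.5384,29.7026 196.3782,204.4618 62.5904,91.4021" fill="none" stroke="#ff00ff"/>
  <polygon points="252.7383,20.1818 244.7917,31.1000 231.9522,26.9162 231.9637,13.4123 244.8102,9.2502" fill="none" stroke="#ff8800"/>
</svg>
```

G21
G90
G0 X122.7360 Y129.5804
M3 S632
G1 X144.0116 Y129.5804 F1961
G1 X144.0116 Y119.1944
G1 X122.7360 Y119.1944
G1 X122.7360 Y129.5804
G0 X8.1838 Y131.3065
M3 S910
G1 X90.2103 Y131.3065 F1260
G1 X90.2103 Y18.1540
G1 X8.1838 Y18.1540
G1 X8.1838 Y131.3065
G0 X13.0531 Y163.0179
M3 S150
G1 X114.3100 Y124.0777 F3920
G1 X266.8003 Y53.4064
G1 X289.5384 Y197.1515
G1 X196.3782 Y22.3923
G1 X62.5904 Y135.4520
G0 X252.7383 Y206.6723
M3 S632
G1 X244.7917 Y195.7541 F1961
G1 X231.9522 Y199.9379
G1 X231.9637 Y213.4418
G1 X244.8102 Y217.6039
G1 X252.7383 Y206.6723
M5
G0 X0.0000 Y0.0000

1 u = 1 mm; y_m = 226.8541 − y.

[1] `<path>` rectangle, #ff8800→score S632 F1961: (122.7360,129.5804) → (144.0116,129.5804) → (144.0116,119.1944) → (122.7360,119.1944) → (122.7360,129.5804) (closed)

[2] `<polygon>` rectangle, #008000→cut S910 F1260: (8.1838,131.3065) → (90.2103,131.3065) → (90.2103,18.1540) → (8.1838,18.1540) → (8.1838,131.3065) (closed)

[3] `<polyline>` open polyline, #ff00ff→engrave S150 F3920: (13.0531,163.0179) → (114.3100,124.0777) → (266.8003,53.4064) → (289.5384,197.1515) → (196.3782,22.3923) → (62.5904,135.4520)

[4] `<polygon>` regular polygon, #ff8800→score S632 F1961: (252.7383,206.6723) → (244.7917,195.7541) → (231.9522,199.9379) → (231.9637,213.4418) → (244.8102,217.6039) → (252.7383,206.6723) (closed)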